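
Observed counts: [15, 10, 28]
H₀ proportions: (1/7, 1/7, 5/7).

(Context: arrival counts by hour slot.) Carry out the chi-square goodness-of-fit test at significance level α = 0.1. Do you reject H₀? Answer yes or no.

n = 53; E_i = n·p_i = [7.57, 7.57, 37.86]
χ² = (15−7.57)²/7.57 + (10−7.57)²/7.57 + (28−37.86)²/37.86 = 10.6340
df = 2
p-value (upper-tail) = 0.00491
At α=0.1: p < α → reject H₀

reject H₀: yes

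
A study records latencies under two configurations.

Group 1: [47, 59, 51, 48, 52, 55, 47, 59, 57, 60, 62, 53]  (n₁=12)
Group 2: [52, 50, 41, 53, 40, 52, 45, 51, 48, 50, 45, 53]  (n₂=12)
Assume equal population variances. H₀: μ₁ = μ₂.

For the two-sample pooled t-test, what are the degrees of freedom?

degrees of freedom = 22

df = n₁ + n₂ − 2 = 12 + 12 − 2 = 22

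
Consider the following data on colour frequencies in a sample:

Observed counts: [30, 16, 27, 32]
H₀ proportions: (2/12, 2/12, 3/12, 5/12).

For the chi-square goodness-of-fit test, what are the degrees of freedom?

degrees of freedom = 3

df = k − 1 = 4 − 1 = 3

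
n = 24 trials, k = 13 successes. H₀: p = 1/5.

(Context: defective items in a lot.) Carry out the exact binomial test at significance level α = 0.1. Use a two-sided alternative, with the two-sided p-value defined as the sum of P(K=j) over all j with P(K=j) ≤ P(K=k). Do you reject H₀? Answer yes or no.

reject H₀: yes

Exact binomial: n=24, k=13, p₀=1/5=0.2000
P(X=j) = C(n,j)·p₀^j·(1−p₀)^(n−j); p = Σ P(X=j) over j with P(X=j) ≤ P(X=13)
p-value (two-sided) = 0.00022
At α=0.1: p < α → reject H₀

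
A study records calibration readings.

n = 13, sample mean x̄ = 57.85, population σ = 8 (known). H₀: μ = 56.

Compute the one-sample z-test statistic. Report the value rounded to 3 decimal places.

test statistic = 0.834

SE = σ/√n = 8/√13 = 2.2188
z = (x̄−μ₀)/SE = (57.85−56)/2.2188 = 0.8338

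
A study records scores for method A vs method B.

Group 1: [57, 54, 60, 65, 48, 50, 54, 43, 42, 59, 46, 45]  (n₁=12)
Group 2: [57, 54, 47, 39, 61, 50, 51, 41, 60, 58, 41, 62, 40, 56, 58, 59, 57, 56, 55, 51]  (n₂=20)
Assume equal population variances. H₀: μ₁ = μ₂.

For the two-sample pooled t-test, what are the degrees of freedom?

df = n₁ + n₂ − 2 = 12 + 20 − 2 = 30

degrees of freedom = 30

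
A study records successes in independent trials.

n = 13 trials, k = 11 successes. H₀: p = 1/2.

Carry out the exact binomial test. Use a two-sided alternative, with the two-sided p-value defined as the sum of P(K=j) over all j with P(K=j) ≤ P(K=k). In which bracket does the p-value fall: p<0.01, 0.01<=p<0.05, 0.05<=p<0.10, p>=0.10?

p-value bracket: 0.01<=p<0.05

Exact binomial: n=13, k=11, p₀=1/2=0.5000
P(X=j) = C(n,j)·p₀^j·(1−p₀)^(n−j); p = Σ P(X=j) over j with P(X=j) ≤ P(X=11)
p-value (two-sided) = 0.02246
→ bracket: 0.01<=p<0.05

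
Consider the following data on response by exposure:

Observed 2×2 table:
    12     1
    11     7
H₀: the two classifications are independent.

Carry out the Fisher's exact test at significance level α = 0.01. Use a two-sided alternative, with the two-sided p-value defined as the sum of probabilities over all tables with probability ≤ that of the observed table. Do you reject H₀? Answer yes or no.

reject H₀: no

Margins: r₁=13, r₂=18, c₁=23, c₂=8, n=31
p_obs = C(13,12)·C(18,11)/C(31,23); sum pmf over tables with pmf ≤ p_obs
p-value (two-sided) = 0.09535
At α=0.01: p ≥ α → fail to reject H₀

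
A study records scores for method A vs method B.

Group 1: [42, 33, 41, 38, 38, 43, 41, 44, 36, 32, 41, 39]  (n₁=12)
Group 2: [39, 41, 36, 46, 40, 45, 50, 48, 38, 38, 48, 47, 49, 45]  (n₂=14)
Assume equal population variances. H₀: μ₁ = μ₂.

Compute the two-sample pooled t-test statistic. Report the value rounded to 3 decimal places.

test statistic = -2.685

x̄₁=39.000, s₁=3.790, n₁=12
x̄₂=43.571, s₂=4.735, n₂=14
s_p² = [11·3.790² + 13·4.735²]/24 = 18.7262
SE = √(s_p²·(1/12+1/14)) = 1.7024
t = (39.000−43.571)/1.7024 = -2.6853
df = 24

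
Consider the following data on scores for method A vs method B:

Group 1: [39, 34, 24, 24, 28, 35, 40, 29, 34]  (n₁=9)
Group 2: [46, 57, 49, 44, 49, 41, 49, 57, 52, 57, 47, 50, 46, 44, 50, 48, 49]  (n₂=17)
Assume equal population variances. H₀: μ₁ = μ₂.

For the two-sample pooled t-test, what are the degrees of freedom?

degrees of freedom = 24

df = n₁ + n₂ − 2 = 9 + 17 − 2 = 24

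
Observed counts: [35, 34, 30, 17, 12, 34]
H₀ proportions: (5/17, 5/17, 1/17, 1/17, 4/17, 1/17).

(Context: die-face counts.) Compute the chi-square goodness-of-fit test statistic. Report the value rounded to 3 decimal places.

n = 162; E_i = n·p_i = [47.65, 47.65, 9.53, 9.53, 38.12, 9.53]
χ² = (35−47.65)²/47.65 + (34−47.65)²/47.65 + (30−9.53)²/9.53 + (17−9.53)²/9.53 + (12−38.12)²/38.12 + (34−9.53)²/9.53 = 137.8296
df = 5

test statistic = 137.830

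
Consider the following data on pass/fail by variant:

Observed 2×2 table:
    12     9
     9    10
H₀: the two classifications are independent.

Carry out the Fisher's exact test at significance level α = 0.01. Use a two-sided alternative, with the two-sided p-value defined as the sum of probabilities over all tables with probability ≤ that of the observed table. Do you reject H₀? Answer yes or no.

reject H₀: no

Margins: r₁=21, r₂=19, c₁=21, c₂=19, n=40
p_obs = C(21,12)·C(19,9)/C(40,21); sum pmf over tables with pmf ≤ p_obs
p-value (two-sided) = 0.75181
At α=0.01: p ≥ α → fail to reject H₀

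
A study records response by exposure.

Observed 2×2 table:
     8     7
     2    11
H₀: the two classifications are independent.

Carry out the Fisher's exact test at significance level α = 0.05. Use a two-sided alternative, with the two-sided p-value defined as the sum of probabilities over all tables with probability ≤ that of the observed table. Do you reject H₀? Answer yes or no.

reject H₀: no

Margins: r₁=15, r₂=13, c₁=10, c₂=18, n=28
p_obs = C(15,8)·C(13,2)/C(28,10); sum pmf over tables with pmf ≤ p_obs
p-value (two-sided) = 0.05457
At α=0.05: p ≥ α → fail to reject H₀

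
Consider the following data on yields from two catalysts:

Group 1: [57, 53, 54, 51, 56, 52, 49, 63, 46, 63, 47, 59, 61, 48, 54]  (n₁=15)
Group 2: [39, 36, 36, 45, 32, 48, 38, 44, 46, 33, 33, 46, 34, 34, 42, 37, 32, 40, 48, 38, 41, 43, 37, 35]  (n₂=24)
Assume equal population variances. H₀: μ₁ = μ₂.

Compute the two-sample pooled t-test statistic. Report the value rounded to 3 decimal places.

x̄₁=54.200, s₁=5.583, n₁=15
x̄₂=39.042, s₂=5.171, n₂=24
s_p² = [14·5.583² + 23·5.171²]/37 = 28.4151
SE = √(s_p²·(1/15+1/24)) = 1.7545
t = (54.200−39.042)/1.7545 = 8.6396
df = 37

test statistic = 8.640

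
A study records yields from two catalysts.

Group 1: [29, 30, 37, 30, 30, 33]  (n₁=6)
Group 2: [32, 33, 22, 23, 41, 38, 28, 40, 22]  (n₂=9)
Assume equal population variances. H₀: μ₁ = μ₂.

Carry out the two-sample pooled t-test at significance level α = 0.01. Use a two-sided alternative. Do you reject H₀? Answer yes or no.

reject H₀: no

x̄₁=31.500, s₁=3.017, n₁=6
x̄₂=31.000, s₂=7.665, n₂=9
s_p² = [5·3.017² + 8·7.665²]/13 = 39.6538
SE = √(s_p²·(1/6+1/9)) = 3.3189
t = (31.500−31.000)/3.3189 = 0.1507
df = 13
p-value (two-sided) = 0.88256
At α=0.01: p ≥ α → fail to reject H₀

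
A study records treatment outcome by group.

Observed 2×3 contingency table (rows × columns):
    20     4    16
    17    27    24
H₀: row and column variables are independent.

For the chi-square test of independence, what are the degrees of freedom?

df = (r−1)(c−1) = (2−1)·(3−1) = 2

degrees of freedom = 2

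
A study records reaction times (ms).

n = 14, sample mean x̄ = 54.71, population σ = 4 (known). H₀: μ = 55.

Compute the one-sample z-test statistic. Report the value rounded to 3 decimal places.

test statistic = -0.271

SE = σ/√n = 4/√14 = 1.0690
z = (x̄−μ₀)/SE = (54.71−55)/1.0690 = -0.2713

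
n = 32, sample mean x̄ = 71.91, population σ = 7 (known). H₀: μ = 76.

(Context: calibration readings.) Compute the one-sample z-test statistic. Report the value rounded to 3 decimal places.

SE = σ/√n = 7/√32 = 1.2374
z = (x̄−μ₀)/SE = (71.91−76)/1.2374 = -3.3052

test statistic = -3.305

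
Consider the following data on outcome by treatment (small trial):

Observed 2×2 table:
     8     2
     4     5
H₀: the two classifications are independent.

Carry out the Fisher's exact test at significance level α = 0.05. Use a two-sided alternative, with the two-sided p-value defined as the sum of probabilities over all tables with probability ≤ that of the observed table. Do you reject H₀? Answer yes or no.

Margins: r₁=10, r₂=9, c₁=12, c₂=7, n=19
p_obs = C(10,8)·C(9,4)/C(19,12); sum pmf over tables with pmf ≤ p_obs
p-value (two-sided) = 0.16980
At α=0.05: p ≥ α → fail to reject H₀

reject H₀: no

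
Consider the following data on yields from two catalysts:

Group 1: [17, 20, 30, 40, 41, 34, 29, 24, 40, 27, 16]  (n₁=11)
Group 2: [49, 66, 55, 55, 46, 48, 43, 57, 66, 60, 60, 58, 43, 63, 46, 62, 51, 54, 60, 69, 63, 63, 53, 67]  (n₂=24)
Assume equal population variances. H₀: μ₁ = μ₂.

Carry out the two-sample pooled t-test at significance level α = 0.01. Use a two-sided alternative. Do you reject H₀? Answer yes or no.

x̄₁=28.909, s₁=9.137, n₁=11
x̄₂=56.542, s₂=7.830, n₂=24
s_p² = [10·9.137² + 23·7.830²]/33 = 68.0263
SE = √(s_p²·(1/11+1/24)) = 3.0031
t = (28.909−56.542)/3.0031 = -9.2013
df = 33
p-value (two-sided) = 0.00000
At α=0.01: p < α → reject H₀

reject H₀: yes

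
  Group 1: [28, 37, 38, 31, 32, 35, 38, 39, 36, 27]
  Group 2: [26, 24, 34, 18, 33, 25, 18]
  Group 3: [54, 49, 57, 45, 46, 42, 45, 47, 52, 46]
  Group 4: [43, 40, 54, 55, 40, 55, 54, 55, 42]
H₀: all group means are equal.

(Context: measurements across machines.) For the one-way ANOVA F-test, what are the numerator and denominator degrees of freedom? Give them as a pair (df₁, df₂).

degrees of freedom = [3, 32]

k = 4 groups, N = 36 total
df = (k−1, N−k) = (4−1, 36−4) = (3, 32)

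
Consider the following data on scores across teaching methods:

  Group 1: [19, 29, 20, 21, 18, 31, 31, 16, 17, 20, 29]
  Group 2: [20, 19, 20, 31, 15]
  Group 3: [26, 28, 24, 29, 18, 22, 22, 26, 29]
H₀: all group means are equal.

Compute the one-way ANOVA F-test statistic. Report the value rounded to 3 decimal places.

Group means [22.82, 21.00, 24.89], grand mean 23.200
SSB = Σnᵢ(x̄ᵢ−x̄)² = 51.475; SSW = ΣΣ(x−x̄ᵢ)² = 600.525
MSB = 51.475/2 = 25.7374; MSW = 600.525/22 = 27.2966
F = MSB/MSW = 0.9429
df = (2, 22)

test statistic = 0.943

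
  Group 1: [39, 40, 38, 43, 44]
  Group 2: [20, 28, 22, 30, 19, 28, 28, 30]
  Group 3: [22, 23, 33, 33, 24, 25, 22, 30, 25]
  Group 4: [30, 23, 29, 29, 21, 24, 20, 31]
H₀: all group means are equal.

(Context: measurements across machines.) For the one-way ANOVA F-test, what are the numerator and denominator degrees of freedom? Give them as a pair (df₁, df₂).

degrees of freedom = [3, 26]

k = 4 groups, N = 30 total
df = (k−1, N−k) = (4−1, 30−4) = (3, 26)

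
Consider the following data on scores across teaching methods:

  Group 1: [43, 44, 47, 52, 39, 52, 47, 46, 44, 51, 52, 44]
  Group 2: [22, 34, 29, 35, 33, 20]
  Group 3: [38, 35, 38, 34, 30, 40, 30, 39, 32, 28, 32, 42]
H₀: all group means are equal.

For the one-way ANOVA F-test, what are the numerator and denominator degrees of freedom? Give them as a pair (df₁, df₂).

degrees of freedom = [2, 27]

k = 3 groups, N = 30 total
df = (k−1, N−k) = (3−1, 30−3) = (2, 27)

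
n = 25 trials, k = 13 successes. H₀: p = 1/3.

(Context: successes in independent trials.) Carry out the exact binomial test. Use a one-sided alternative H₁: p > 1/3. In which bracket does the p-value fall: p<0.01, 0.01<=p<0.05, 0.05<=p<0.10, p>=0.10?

p-value bracket: 0.01<=p<0.05

Exact binomial: n=25, k=13, p₀=1/3=0.3333
P(X≥13) from Σ C(n,i)·p₀^i·(1−p₀)^(n−i)
p-value (one-sided, H₁ greater) = 0.04151
→ bracket: 0.01<=p<0.05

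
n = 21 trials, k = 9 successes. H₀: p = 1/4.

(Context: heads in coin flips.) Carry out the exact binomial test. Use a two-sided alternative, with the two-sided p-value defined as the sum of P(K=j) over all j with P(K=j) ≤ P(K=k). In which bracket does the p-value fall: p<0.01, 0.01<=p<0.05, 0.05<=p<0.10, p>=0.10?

p-value bracket: 0.05<=p<0.10

Exact binomial: n=21, k=9, p₀=1/4=0.2500
P(X=j) = C(n,j)·p₀^j·(1−p₀)^(n−j); p = Σ P(X=j) over j with P(X=j) ≤ P(X=9)
p-value (two-sided) = 0.07517
→ bracket: 0.05<=p<0.10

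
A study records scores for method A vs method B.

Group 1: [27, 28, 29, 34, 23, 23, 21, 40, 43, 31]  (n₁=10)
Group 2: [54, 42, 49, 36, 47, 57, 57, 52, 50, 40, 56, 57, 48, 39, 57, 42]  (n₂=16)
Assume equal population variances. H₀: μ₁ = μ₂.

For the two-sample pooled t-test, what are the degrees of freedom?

df = n₁ + n₂ − 2 = 10 + 16 − 2 = 24

degrees of freedom = 24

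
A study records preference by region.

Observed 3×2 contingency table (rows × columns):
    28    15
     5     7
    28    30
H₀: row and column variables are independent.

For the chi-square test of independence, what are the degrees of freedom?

degrees of freedom = 2

df = (r−1)(c−1) = (3−1)·(2−1) = 2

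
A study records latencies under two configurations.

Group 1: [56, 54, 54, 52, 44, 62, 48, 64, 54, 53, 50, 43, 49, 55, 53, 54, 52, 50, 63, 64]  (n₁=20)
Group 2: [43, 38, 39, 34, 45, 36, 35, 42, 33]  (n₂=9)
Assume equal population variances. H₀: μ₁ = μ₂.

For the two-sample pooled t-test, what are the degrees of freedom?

df = n₁ + n₂ − 2 = 20 + 9 − 2 = 27

degrees of freedom = 27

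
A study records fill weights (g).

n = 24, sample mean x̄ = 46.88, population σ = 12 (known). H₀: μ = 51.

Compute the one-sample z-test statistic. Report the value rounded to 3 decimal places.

SE = σ/√n = 12/√24 = 2.4495
z = (x̄−μ₀)/SE = (46.88−51)/2.4495 = -1.6820

test statistic = -1.682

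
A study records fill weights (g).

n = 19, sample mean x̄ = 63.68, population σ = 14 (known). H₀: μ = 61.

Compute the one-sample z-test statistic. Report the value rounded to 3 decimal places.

SE = σ/√n = 14/√19 = 3.2118
z = (x̄−μ₀)/SE = (63.68−61)/3.2118 = 0.8344

test statistic = 0.834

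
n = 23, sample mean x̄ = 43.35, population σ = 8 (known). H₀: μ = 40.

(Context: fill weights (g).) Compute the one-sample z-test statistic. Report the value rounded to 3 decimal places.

test statistic = 2.008

SE = σ/√n = 8/√23 = 1.6681
z = (x̄−μ₀)/SE = (43.35−40)/1.6681 = 2.0083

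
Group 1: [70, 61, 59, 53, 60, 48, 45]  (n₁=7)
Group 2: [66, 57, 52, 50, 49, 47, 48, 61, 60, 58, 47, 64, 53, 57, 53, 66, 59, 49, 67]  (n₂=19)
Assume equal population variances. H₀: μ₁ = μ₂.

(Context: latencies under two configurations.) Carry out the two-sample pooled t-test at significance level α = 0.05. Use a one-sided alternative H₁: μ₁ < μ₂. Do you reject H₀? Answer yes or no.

reject H₀: no

x̄₁=56.571, s₁=8.541, n₁=7
x̄₂=55.947, s₂=6.811, n₂=19
s_p² = [6·8.541² + 18·6.811²]/24 = 53.0276
SE = √(s_p²·(1/7+1/19)) = 3.2197
t = (56.571−55.947)/3.2197 = 0.1938
df = 24
p-value (one-sided, H₁ less) = 0.57603
At α=0.05: p ≥ α → fail to reject H₀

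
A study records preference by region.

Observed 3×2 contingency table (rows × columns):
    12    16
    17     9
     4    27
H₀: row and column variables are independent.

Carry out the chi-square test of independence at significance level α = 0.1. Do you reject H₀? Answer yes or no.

reject H₀: yes

Row totals [28, 26, 31], col totals [33, 52], n=85
χ² = (12−10.87)²/10.87 + (16−17.13)²/17.13 + (17−10.09)²/10.09 + (9−15.91)²/15.91 + (4−12.04)²/12.04 + (27−18.96)²/18.96 = 16.6840
df = 2
p-value (upper-tail) = 0.00024
At α=0.1: p < α → reject H₀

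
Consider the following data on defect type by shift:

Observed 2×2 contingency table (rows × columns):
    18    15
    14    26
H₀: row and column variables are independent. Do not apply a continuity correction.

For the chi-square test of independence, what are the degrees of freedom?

df = (r−1)(c−1) = (2−1)·(2−1) = 1

degrees of freedom = 1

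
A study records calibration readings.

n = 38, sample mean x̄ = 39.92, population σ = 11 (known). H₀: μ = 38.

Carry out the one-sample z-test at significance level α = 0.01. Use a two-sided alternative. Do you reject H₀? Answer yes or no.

reject H₀: no

SE = σ/√n = 11/√38 = 1.7844
z = (x̄−μ₀)/SE = (39.92−38)/1.7844 = 1.0760
p-value (two-sided) = 0.28194
At α=0.01: p ≥ α → fail to reject H₀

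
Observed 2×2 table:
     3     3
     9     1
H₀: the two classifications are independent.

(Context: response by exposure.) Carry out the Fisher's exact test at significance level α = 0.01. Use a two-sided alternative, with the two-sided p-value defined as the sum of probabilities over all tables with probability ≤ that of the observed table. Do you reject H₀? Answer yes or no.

Margins: r₁=6, r₂=10, c₁=12, c₂=4, n=16
p_obs = C(6,3)·C(10,9)/C(16,12); sum pmf over tables with pmf ≤ p_obs
p-value (two-sided) = 0.11813
At α=0.01: p ≥ α → fail to reject H₀

reject H₀: no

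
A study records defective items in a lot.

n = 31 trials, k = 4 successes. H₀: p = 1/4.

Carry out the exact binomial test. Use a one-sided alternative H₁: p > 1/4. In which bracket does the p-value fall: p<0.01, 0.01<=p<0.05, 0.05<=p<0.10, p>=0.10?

Exact binomial: n=31, k=4, p₀=1/4=0.2500
P(X≥4) from Σ C(n,i)·p₀^i·(1−p₀)^(n−i)
p-value (one-sided, H₁ greater) = 0.96926
→ bracket: p>=0.10

p-value bracket: p>=0.10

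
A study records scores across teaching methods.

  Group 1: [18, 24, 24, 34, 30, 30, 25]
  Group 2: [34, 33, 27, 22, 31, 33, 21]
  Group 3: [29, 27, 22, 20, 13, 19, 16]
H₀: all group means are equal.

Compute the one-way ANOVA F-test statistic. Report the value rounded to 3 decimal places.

test statistic = 3.811

Group means [26.43, 28.71, 20.86], grand mean 25.333
SSB = Σnᵢ(x̄ᵢ−x̄)² = 228.667; SSW = ΣΣ(x−x̄ᵢ)² = 540.000
MSB = 228.667/2 = 114.3333; MSW = 540.000/18 = 30.0000
F = MSB/MSW = 3.8111
df = (2, 18)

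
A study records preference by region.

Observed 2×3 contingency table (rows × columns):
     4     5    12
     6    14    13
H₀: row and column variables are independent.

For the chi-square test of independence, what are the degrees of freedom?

degrees of freedom = 2

df = (r−1)(c−1) = (2−1)·(3−1) = 2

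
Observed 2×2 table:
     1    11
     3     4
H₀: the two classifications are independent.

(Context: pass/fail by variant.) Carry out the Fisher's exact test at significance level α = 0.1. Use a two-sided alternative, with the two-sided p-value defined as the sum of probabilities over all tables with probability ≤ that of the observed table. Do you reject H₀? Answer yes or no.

reject H₀: no

Margins: r₁=12, r₂=7, c₁=4, c₂=15, n=19
p_obs = C(12,1)·C(7,3)/C(19,4); sum pmf over tables with pmf ≤ p_obs
p-value (two-sided) = 0.11739
At α=0.1: p ≥ α → fail to reject H₀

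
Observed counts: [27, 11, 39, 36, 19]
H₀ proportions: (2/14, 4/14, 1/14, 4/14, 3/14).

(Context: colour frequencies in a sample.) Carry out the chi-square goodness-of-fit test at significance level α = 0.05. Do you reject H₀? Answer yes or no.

n = 132; E_i = n·p_i = [18.86, 37.71, 9.43, 37.71, 28.29]
χ² = (27−18.86)²/18.86 + (11−37.71)²/37.71 + (39−9.43)²/9.43 + (36−37.71)²/37.71 + (19−28.29)²/28.29 = 118.3119
df = 4
p-value (upper-tail) = 0.00000
At α=0.05: p < α → reject H₀

reject H₀: yes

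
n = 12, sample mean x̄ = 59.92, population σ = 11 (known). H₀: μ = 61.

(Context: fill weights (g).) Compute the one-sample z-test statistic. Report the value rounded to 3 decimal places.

test statistic = -0.340

SE = σ/√n = 11/√12 = 3.1754
z = (x̄−μ₀)/SE = (59.92−61)/3.1754 = -0.3401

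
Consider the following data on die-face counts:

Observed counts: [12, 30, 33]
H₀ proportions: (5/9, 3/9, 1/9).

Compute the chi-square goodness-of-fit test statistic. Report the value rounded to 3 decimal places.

test statistic = 95.136

n = 75; E_i = n·p_i = [41.67, 25.00, 8.33]
χ² = (12−41.67)²/41.67 + (30−25.00)²/25.00 + (33−8.33)²/8.33 = 95.1360
df = 2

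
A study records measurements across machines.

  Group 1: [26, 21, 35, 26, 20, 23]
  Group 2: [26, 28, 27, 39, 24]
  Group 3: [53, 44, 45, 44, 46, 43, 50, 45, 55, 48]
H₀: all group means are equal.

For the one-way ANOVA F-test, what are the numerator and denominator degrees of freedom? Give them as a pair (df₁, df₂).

k = 3 groups, N = 21 total
df = (k−1, N−k) = (3−1, 21−3) = (2, 18)

degrees of freedom = [2, 18]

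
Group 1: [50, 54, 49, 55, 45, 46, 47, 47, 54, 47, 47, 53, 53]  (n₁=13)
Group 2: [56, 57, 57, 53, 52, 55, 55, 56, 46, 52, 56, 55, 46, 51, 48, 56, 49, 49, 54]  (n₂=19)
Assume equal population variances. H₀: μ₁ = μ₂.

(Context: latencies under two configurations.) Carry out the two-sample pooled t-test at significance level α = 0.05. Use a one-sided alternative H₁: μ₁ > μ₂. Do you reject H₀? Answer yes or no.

x̄₁=49.769, s₁=3.563, n₁=13
x̄₂=52.789, s₂=3.660, n₂=19
s_p² = [12·3.563² + 18·3.660²]/30 = 13.1155
SE = √(s_p²·(1/13+1/19)) = 1.3035
t = (49.769−52.789)/1.3035 = -2.3170
df = 30
p-value (one-sided, H₁ greater) = 0.98624
At α=0.05: p ≥ α → fail to reject H₀

reject H₀: no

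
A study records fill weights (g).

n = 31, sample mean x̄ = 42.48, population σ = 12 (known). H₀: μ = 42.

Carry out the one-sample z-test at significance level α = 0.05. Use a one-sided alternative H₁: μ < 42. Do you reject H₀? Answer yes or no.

reject H₀: no

SE = σ/√n = 12/√31 = 2.1553
z = (x̄−μ₀)/SE = (42.48−42)/2.1553 = 0.2227
p-value (one-sided, H₁ less) = 0.58812
At α=0.05: p ≥ α → fail to reject H₀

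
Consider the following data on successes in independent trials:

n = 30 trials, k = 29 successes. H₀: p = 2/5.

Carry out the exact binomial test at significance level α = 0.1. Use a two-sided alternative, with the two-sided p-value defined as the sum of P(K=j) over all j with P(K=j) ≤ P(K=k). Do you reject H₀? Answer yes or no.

Exact binomial: n=30, k=29, p₀=2/5=0.4000
P(X=j) = C(n,j)·p₀^j·(1−p₀)^(n−j); p = Σ P(X=j) over j with P(X=j) ≤ P(X=29)
p-value (two-sided) = 0.00000
At α=0.1: p < α → reject H₀

reject H₀: yes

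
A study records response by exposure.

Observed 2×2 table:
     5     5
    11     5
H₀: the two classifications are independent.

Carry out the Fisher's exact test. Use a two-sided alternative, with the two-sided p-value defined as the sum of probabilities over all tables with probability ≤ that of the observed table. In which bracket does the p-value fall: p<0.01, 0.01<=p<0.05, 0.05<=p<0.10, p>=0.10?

p-value bracket: p>=0.10

Margins: r₁=10, r₂=16, c₁=16, c₂=10, n=26
p_obs = C(10,5)·C(16,11)/C(26,16); sum pmf over tables with pmf ≤ p_obs
p-value (two-sided) = 0.42496
→ bracket: p>=0.10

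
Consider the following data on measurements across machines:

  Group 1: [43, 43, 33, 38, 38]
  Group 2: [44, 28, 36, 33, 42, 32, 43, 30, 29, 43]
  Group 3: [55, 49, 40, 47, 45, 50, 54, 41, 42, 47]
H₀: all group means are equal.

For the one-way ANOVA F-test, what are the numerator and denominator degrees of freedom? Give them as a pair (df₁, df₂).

degrees of freedom = [2, 22]

k = 3 groups, N = 25 total
df = (k−1, N−k) = (3−1, 25−3) = (2, 22)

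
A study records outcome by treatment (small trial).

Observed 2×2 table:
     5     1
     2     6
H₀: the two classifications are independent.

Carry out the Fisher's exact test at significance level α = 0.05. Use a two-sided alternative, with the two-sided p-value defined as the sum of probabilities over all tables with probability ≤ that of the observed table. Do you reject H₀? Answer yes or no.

reject H₀: no

Margins: r₁=6, r₂=8, c₁=7, c₂=7, n=14
p_obs = C(6,5)·C(8,2)/C(14,7); sum pmf over tables with pmf ≤ p_obs
p-value (two-sided) = 0.10256
At α=0.05: p ≥ α → fail to reject H₀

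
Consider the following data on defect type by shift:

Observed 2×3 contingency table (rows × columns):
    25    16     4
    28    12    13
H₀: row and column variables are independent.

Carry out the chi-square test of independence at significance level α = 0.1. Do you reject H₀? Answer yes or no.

Row totals [45, 53], col totals [53, 28, 17], n=98
χ² = (25−24.34)²/24.34 + (16−12.86)²/12.86 + (4−7.81)²/7.81 + (28−28.66)²/28.66 + (12−15.14)²/15.14 + (13−9.19)²/9.19 = 4.8854
df = 2
p-value (upper-tail) = 0.08692
At α=0.1: p < α → reject H₀

reject H₀: yes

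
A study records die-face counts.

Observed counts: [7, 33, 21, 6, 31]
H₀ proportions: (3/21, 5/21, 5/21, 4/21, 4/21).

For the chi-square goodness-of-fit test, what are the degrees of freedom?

degrees of freedom = 4

df = k − 1 = 5 − 1 = 4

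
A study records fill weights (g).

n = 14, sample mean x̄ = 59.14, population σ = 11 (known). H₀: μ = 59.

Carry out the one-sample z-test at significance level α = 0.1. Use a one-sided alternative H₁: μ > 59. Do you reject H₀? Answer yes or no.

reject H₀: no

SE = σ/√n = 11/√14 = 2.9399
z = (x̄−μ₀)/SE = (59.14−59)/2.9399 = 0.0476
p-value (one-sided, H₁ greater) = 0.48101
At α=0.1: p ≥ α → fail to reject H₀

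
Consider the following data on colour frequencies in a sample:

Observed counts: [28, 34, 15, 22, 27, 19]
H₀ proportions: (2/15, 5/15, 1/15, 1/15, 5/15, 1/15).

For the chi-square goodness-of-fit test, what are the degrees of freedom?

degrees of freedom = 5

df = k − 1 = 6 − 1 = 5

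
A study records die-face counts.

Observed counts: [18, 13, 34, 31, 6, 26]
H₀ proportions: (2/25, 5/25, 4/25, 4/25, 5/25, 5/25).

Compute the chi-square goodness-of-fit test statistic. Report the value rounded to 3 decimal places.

test statistic = 41.424

n = 128; E_i = n·p_i = [10.24, 25.60, 20.48, 20.48, 25.60, 25.60]
χ² = (18−10.24)²/10.24 + (13−25.60)²/25.60 + (34−20.48)²/20.48 + (31−20.48)²/20.48 + (6−25.60)²/25.60 + (26−25.60)²/25.60 = 41.4238
df = 5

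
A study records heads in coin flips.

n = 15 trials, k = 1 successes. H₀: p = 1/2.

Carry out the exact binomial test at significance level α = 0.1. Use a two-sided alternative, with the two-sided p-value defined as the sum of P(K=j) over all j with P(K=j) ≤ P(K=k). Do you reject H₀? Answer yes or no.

Exact binomial: n=15, k=1, p₀=1/2=0.5000
P(X=j) = C(n,j)·p₀^j·(1−p₀)^(n−j); p = Σ P(X=j) over j with P(X=j) ≤ P(X=1)
p-value (two-sided) = 0.00098
At α=0.1: p < α → reject H₀

reject H₀: yes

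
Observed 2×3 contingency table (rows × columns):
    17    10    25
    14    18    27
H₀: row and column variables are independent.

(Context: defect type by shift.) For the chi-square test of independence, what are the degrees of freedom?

df = (r−1)(c−1) = (2−1)·(3−1) = 2

degrees of freedom = 2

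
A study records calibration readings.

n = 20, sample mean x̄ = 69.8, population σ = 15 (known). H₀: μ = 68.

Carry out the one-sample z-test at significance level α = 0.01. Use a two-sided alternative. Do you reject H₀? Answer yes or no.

SE = σ/√n = 15/√20 = 3.3541
z = (x̄−μ₀)/SE = (69.8−68)/3.3541 = 0.5367
p-value (two-sided) = 0.59151
At α=0.01: p ≥ α → fail to reject H₀

reject H₀: no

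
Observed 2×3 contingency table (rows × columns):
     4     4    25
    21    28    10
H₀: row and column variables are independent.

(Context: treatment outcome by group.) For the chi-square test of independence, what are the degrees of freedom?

df = (r−1)(c−1) = (2−1)·(3−1) = 2

degrees of freedom = 2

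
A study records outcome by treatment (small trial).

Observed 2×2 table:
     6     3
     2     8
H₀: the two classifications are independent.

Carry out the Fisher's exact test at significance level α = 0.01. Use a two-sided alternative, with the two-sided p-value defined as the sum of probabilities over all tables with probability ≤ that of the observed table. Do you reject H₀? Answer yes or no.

reject H₀: no

Margins: r₁=9, r₂=10, c₁=8, c₂=11, n=19
p_obs = C(9,6)·C(10,2)/C(19,8); sum pmf over tables with pmf ≤ p_obs
p-value (two-sided) = 0.06978
At α=0.01: p ≥ α → fail to reject H₀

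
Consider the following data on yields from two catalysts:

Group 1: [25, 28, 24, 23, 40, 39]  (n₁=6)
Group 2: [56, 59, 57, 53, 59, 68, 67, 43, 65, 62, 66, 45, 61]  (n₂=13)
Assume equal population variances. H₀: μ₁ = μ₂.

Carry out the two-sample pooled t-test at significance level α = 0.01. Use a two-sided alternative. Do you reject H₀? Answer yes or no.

x̄₁=29.833, s₁=7.679, n₁=6
x̄₂=58.538, s₂=7.859, n₂=13
s_p² = [5·7.679² + 12·7.859²]/17 = 60.9449
SE = √(s_p²·(1/6+1/13)) = 3.8530
t = (29.833−58.538)/3.8530 = -7.4501
df = 17
p-value (two-sided) = 0.00000
At α=0.01: p < α → reject H₀

reject H₀: yes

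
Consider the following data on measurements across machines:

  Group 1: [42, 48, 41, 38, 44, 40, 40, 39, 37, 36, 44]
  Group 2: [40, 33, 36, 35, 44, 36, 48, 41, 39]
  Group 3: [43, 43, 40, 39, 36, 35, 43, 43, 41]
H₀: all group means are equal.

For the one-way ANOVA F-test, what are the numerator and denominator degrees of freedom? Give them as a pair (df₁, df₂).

degrees of freedom = [2, 26]

k = 3 groups, N = 29 total
df = (k−1, N−k) = (3−1, 29−3) = (2, 26)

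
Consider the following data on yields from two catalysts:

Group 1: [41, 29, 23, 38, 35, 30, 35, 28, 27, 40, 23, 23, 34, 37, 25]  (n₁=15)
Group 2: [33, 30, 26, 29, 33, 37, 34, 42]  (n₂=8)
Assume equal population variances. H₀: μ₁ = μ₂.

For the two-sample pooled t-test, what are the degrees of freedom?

df = n₁ + n₂ − 2 = 15 + 8 − 2 = 21

degrees of freedom = 21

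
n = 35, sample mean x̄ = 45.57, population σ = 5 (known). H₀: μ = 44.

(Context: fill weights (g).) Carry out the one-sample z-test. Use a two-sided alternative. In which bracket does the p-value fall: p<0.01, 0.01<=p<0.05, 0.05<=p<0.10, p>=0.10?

p-value bracket: 0.05<=p<0.10

SE = σ/√n = 5/√35 = 0.8452
z = (x̄−μ₀)/SE = (45.57−44)/0.8452 = 1.8576
p-value (two-sided) = 0.06322
→ bracket: 0.05<=p<0.10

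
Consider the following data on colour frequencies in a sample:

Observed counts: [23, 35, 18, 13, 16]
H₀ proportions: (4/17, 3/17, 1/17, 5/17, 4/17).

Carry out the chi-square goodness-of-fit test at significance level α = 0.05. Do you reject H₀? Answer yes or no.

n = 105; E_i = n·p_i = [24.71, 18.53, 6.18, 30.88, 24.71]
χ² = (23−24.71)²/24.71 + (35−18.53)²/18.53 + (18−6.18)²/6.18 + (13−30.88)²/30.88 + (16−24.71)²/24.71 = 50.8144
df = 4
p-value (upper-tail) = 0.00000
At α=0.05: p < α → reject H₀

reject H₀: yes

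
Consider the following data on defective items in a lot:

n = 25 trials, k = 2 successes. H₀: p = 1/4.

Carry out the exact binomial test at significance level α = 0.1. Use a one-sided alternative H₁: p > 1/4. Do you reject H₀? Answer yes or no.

reject H₀: no

Exact binomial: n=25, k=2, p₀=1/4=0.2500
P(X≥2) from Σ C(n,i)·p₀^i·(1−p₀)^(n−i)
p-value (one-sided, H₁ greater) = 0.99298
At α=0.1: p ≥ α → fail to reject H₀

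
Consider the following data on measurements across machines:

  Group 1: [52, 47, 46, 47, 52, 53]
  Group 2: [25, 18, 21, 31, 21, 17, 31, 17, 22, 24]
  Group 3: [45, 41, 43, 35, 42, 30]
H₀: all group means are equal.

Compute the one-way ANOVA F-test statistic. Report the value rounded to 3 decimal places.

Group means [49.50, 22.70, 39.33], grand mean 34.545
SSB = Σnᵢ(x̄ᵢ−x̄)² = 2882.521; SSW = ΣΣ(x−x̄ᵢ)² = 448.933
MSB = 2882.521/2 = 1441.2606; MSW = 448.933/19 = 23.6281
F = MSB/MSW = 60.9978
df = (2, 19)

test statistic = 60.998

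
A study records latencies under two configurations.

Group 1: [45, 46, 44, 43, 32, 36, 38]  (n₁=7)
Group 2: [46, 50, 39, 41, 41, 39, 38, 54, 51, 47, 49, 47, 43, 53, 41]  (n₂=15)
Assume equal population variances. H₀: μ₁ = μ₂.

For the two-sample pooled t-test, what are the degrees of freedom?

df = n₁ + n₂ − 2 = 7 + 15 − 2 = 20

degrees of freedom = 20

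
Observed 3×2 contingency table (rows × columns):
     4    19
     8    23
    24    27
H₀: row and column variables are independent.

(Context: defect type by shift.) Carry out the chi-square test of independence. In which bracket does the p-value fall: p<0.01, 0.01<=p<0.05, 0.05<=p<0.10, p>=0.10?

p-value bracket: 0.01<=p<0.05

Row totals [23, 31, 51], col totals [36, 69], n=105
χ² = (4−7.89)²/7.89 + (19−15.11)²/15.11 + (8−10.63)²/10.63 + (23−20.37)²/20.37 + (24−17.49)²/17.49 + (27−33.51)²/33.51 = 7.5960
df = 2
p-value (upper-tail) = 0.02242
→ bracket: 0.01<=p<0.05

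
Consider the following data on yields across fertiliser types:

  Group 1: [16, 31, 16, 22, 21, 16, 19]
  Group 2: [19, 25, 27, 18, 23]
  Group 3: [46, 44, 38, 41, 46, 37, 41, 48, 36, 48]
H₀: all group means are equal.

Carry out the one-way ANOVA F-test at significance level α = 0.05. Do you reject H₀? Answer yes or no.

reject H₀: yes

Group means [20.14, 22.40, 42.50], grand mean 30.818
SSB = Σnᵢ(x̄ᵢ−x̄)² = 2516.716; SSW = ΣΣ(x−x̄ᵢ)² = 418.557
MSB = 2516.716/2 = 1258.3578; MSW = 418.557/19 = 22.0293
F = MSB/MSW = 57.1219
df = (2, 19)
p-value (upper-tail) = 0.00000
At α=0.05: p < α → reject H₀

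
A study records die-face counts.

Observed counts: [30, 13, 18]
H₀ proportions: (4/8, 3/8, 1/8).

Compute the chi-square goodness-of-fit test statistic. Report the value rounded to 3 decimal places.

test statistic = 18.388

n = 61; E_i = n·p_i = [30.50, 22.88, 7.62]
χ² = (30−30.50)²/30.50 + (13−22.88)²/22.88 + (18−7.62)²/7.62 = 18.3880
df = 2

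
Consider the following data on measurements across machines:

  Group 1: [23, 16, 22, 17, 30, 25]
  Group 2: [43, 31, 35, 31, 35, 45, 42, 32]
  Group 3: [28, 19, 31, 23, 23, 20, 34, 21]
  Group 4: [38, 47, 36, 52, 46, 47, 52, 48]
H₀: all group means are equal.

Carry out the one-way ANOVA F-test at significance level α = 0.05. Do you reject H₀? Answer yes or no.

reject H₀: yes

Group means [22.17, 36.75, 24.88, 45.75], grand mean 33.067
SSB = Σnᵢ(x̄ᵢ−x̄)² = 2645.158; SSW = ΣΣ(x−x̄ᵢ)² = 816.708
MSB = 2645.158/3 = 881.7194; MSW = 816.708/26 = 31.4119
F = MSB/MSW = 28.0696
df = (3, 26)
p-value (upper-tail) = 0.00000
At α=0.05: p < α → reject H₀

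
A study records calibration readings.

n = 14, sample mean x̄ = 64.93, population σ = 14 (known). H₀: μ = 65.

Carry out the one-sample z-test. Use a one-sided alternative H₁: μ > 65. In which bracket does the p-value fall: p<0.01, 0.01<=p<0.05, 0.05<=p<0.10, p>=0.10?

p-value bracket: p>=0.10

SE = σ/√n = 14/√14 = 3.7417
z = (x̄−μ₀)/SE = (64.93−65)/3.7417 = -0.0187
p-value (one-sided, H₁ greater) = 0.50746
→ bracket: p>=0.10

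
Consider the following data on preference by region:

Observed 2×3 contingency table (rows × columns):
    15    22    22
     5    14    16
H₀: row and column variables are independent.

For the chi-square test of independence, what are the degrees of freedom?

df = (r−1)(c−1) = (2−1)·(3−1) = 2

degrees of freedom = 2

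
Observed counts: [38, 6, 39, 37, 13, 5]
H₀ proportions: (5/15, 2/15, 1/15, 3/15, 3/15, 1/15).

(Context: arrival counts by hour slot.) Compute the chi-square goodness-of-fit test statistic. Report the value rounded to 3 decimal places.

n = 138; E_i = n·p_i = [46.00, 18.40, 9.20, 27.60, 27.60, 9.20]
χ² = (38−46.00)²/46.00 + (6−18.40)²/18.40 + (39−9.20)²/9.20 + (37−27.60)²/27.60 + (13−27.60)²/27.60 + (5−9.20)²/9.20 = 119.1159
df = 5

test statistic = 119.116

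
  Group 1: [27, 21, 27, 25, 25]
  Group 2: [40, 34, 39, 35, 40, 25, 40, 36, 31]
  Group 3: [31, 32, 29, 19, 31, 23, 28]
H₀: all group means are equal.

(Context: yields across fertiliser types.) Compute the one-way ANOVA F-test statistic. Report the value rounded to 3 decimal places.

Group means [25.00, 35.56, 27.57], grand mean 30.381
SSB = Σnᵢ(x̄ᵢ−x̄)² = 441.016; SSW = ΣΣ(x−x̄ᵢ)² = 369.937
MSB = 441.016/2 = 220.5079; MSW = 369.937/18 = 20.5520
F = MSB/MSW = 10.7293
df = (2, 18)

test statistic = 10.729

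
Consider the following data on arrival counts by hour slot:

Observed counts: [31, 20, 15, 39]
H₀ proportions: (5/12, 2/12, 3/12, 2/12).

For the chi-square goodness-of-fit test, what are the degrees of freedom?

degrees of freedom = 3

df = k − 1 = 4 − 1 = 3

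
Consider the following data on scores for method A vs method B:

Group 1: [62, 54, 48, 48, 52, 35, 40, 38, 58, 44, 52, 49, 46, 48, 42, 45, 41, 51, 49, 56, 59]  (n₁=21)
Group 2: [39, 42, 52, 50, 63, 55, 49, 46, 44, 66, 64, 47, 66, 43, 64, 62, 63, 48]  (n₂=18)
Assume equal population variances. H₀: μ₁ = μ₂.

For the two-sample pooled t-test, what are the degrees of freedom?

df = n₁ + n₂ − 2 = 21 + 18 − 2 = 37

degrees of freedom = 37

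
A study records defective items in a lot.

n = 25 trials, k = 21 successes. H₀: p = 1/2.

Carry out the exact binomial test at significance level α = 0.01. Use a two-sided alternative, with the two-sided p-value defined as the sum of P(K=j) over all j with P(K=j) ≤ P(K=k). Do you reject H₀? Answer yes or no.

Exact binomial: n=25, k=21, p₀=1/2=0.5000
P(X=j) = C(n,j)·p₀^j·(1−p₀)^(n−j); p = Σ P(X=j) over j with P(X=j) ≤ P(X=21)
p-value (two-sided) = 0.00091
At α=0.01: p < α → reject H₀

reject H₀: yes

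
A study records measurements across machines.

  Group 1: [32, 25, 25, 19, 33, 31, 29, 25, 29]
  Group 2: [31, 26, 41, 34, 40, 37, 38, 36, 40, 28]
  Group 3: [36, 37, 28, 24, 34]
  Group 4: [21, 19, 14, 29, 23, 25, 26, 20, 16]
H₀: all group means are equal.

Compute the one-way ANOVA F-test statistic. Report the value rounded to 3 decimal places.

Group means [27.56, 35.10, 31.80, 21.44], grand mean 28.818
SSB = Σnᵢ(x̄ᵢ−x̄)² = 942.765; SSW = ΣΣ(x−x̄ᵢ)² = 716.144
MSB = 942.765/3 = 314.2549; MSW = 716.144/29 = 24.6946
F = MSB/MSW = 12.7256
df = (3, 29)

test statistic = 12.726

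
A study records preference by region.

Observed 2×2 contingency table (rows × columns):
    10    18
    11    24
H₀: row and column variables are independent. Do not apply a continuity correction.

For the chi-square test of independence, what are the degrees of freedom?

df = (r−1)(c−1) = (2−1)·(2−1) = 1

degrees of freedom = 1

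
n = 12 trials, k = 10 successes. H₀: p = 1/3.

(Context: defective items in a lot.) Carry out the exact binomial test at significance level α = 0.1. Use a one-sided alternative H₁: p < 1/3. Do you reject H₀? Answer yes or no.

Exact binomial: n=12, k=10, p₀=1/3=0.3333
P(X≤10) from Σ C(n,i)·p₀^i·(1−p₀)^(n−i)
p-value (one-sided, H₁ less) = 0.99995
At α=0.1: p ≥ α → fail to reject H₀

reject H₀: no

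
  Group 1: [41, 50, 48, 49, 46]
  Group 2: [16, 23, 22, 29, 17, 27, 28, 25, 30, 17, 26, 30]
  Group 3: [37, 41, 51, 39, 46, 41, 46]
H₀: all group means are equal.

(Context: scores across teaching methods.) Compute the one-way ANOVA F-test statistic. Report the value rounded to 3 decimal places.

test statistic = 54.892

Group means [46.80, 24.17, 43.00], grand mean 34.375
SSB = Σnᵢ(x̄ᵢ−x̄)² = 2543.158; SSW = ΣΣ(x−x̄ᵢ)² = 486.467
MSB = 2543.158/2 = 1271.5792; MSW = 486.467/21 = 23.1651
F = MSB/MSW = 54.8921
df = (2, 21)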